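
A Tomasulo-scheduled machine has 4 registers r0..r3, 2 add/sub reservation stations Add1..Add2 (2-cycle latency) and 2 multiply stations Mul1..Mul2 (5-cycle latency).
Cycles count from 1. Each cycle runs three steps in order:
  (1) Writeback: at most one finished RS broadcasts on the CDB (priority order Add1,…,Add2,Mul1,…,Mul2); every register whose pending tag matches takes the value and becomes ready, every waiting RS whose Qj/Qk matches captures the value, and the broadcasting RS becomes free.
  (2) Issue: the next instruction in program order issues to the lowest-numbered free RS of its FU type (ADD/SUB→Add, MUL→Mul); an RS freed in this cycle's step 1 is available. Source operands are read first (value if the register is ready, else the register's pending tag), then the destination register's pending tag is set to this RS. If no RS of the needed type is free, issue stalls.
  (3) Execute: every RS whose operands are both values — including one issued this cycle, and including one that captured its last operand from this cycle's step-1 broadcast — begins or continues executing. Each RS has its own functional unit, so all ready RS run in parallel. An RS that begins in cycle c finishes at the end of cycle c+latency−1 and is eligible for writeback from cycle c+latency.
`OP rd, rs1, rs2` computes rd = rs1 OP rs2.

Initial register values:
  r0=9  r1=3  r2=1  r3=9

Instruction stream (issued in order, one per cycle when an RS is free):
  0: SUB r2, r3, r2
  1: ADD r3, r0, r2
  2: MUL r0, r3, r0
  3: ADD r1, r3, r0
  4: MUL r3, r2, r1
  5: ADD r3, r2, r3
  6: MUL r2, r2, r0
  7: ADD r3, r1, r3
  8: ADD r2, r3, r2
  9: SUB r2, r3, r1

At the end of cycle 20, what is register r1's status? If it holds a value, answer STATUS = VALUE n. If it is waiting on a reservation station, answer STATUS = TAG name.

STATUS = VALUE 170

cycle 1: issue SUB r2<-Add1 // r0:9,r1:3,r2:Add1,r3:9
cycle 2: issue ADD r3<-Add2 // r0:9,r1:3,r2:Add1,r3:Add2
cycle 3: CDB Add1=8; issue MUL r0<-Mul1 // r0:Mul1,r1:3,r2:8,r3:Add2
cycle 4: issue ADD r1<-Add1 // r0:Mul1,r1:Add1,r2:8,r3:Add2
cycle 5: CDB Add2=17; issue MUL r3<-Mul2 // r0:Mul1,r1:Add1,r2:8,r3:Mul2
cycle 6: issue ADD r3<-Add2 // r0:Mul1,r1:Add1,r2:8,r3:Add2
cycle 7: stall // r0:Mul1,r1:Add1,r2:8,r3:Add2
cycle 8: stall // r0:Mul1,r1:Add1,r2:8,r3:Add2
cycle 9: stall // r0:Mul1,r1:Add1,r2:8,r3:Add2
cycle 10: CDB Mul1=153; issue MUL r2<-Mul1 // r0:153,r1:Add1,r2:Mul1,r3:Add2
cycle 11: stall // r0:153,r1:Add1,r2:Mul1,r3:Add2
cycle 12: CDB Add1=170; issue ADD r3<-Add1 // r0:153,r1:170,r2:Mul1,r3:Add1
cycle 13: stall // r0:153,r1:170,r2:Mul1,r3:Add1
cycle 14: stall // r0:153,r1:170,r2:Mul1,r3:Add1
cycle 15: CDB Mul1=1224; stall // r0:153,r1:170,r2:1224,r3:Add1
cycle 16: stall // r0:153,r1:170,r2:1224,r3:Add1
cycle 17: CDB Mul2=1360; stall // r0:153,r1:170,r2:1224,r3:Add1
cycle 18: stall // r0:153,r1:170,r2:1224,r3:Add1
cycle 19: CDB Add2=1368; issue ADD r2<-Add2 // r0:153,r1:170,r2:Add2,r3:Add1
cycle 20: stall // r0:153,r1:170,r2:Add2,r3:Add1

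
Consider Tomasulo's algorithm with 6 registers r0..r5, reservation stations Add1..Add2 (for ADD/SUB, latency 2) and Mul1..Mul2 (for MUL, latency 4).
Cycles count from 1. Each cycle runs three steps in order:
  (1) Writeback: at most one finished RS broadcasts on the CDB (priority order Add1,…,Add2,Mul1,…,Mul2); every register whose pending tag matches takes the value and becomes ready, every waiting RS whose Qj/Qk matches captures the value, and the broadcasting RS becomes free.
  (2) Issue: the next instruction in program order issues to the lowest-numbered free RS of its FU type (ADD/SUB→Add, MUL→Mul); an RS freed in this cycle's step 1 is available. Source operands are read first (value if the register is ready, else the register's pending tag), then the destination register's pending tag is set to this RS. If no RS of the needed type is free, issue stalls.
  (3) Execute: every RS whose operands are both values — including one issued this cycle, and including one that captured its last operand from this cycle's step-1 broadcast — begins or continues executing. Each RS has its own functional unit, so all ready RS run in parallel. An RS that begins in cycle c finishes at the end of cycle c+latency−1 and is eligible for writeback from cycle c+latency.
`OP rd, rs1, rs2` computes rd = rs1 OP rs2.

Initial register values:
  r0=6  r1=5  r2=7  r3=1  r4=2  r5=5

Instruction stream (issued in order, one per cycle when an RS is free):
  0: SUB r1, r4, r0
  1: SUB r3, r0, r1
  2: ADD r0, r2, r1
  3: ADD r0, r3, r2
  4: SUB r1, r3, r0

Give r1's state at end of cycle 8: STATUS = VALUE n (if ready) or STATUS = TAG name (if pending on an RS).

STATUS = TAG Add2

c1: issue SUB r1<-Add1 | r0:6,r1:Add1,r2:7,r3:1,r4:2,r5:5
c2: issue SUB r3<-Add2 | r0:6,r1:Add1,r2:7,r3:Add2,r4:2,r5:5
c3: CDB Add1=-4; issue ADD r0<-Add1 | r0:Add1,r1:-4,r2:7,r3:Add2,r4:2,r5:5
c4: stall | r0:Add1,r1:-4,r2:7,r3:Add2,r4:2,r5:5
c5: CDB Add1=3; issue ADD r0<-Add1 | r0:Add1,r1:-4,r2:7,r3:Add2,r4:2,r5:5
c6: CDB Add2=10; issue SUB r1<-Add2 | r0:Add1,r1:Add2,r2:7,r3:10,r4:2,r5:5
c7: - | r0:Add1,r1:Add2,r2:7,r3:10,r4:2,r5:5
c8: CDB Add1=17 | r0:17,r1:Add2,r2:7,r3:10,r4:2,r5:5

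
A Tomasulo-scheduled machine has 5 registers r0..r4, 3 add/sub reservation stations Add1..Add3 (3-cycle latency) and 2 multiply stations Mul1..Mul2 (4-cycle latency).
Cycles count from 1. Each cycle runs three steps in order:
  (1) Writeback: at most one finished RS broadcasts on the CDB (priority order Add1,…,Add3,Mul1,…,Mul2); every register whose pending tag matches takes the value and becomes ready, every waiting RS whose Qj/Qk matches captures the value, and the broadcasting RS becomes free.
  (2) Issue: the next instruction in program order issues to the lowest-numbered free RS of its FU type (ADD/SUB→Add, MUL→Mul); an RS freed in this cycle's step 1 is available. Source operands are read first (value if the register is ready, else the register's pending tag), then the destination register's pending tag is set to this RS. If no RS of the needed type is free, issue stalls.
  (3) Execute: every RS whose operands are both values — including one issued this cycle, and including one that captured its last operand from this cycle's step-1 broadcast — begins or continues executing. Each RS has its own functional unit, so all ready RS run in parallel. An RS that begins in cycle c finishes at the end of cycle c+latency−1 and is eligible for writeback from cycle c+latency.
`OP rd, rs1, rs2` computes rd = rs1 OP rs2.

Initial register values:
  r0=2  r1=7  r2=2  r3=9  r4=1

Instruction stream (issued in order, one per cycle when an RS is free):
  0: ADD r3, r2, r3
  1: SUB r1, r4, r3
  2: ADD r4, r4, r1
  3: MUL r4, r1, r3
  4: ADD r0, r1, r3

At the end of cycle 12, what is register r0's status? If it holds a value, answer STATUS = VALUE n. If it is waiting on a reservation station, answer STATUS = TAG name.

cycle 1: issue ADD r3<-Add1 // r0:2,r1:7,r2:2,r3:Add1,r4:1
cycle 2: issue SUB r1<-Add2 // r0:2,r1:Add2,r2:2,r3:Add1,r4:1
cycle 3: issue ADD r4<-Add3 // r0:2,r1:Add2,r2:2,r3:Add1,r4:Add3
cycle 4: CDB Add1=11; issue MUL r4<-Mul1 // r0:2,r1:Add2,r2:2,r3:11,r4:Mul1
cycle 5: issue ADD r0<-Add1 // r0:Add1,r1:Add2,r2:2,r3:11,r4:Mul1
cycle 6: - // r0:Add1,r1:Add2,r2:2,r3:11,r4:Mul1
cycle 7: CDB Add2=-10 // r0:Add1,r1:-10,r2:2,r3:11,r4:Mul1
cycle 8: - // r0:Add1,r1:-10,r2:2,r3:11,r4:Mul1
cycle 9: - // r0:Add1,r1:-10,r2:2,r3:11,r4:Mul1
cycle 10: CDB Add1=1 // r0:1,r1:-10,r2:2,r3:11,r4:Mul1
cycle 11: CDB Add3=-9 // r0:1,r1:-10,r2:2,r3:11,r4:Mul1
cycle 12: CDB Mul1=-110 // r0:1,r1:-10,r2:2,r3:11,r4:-110

STATUS = VALUE 1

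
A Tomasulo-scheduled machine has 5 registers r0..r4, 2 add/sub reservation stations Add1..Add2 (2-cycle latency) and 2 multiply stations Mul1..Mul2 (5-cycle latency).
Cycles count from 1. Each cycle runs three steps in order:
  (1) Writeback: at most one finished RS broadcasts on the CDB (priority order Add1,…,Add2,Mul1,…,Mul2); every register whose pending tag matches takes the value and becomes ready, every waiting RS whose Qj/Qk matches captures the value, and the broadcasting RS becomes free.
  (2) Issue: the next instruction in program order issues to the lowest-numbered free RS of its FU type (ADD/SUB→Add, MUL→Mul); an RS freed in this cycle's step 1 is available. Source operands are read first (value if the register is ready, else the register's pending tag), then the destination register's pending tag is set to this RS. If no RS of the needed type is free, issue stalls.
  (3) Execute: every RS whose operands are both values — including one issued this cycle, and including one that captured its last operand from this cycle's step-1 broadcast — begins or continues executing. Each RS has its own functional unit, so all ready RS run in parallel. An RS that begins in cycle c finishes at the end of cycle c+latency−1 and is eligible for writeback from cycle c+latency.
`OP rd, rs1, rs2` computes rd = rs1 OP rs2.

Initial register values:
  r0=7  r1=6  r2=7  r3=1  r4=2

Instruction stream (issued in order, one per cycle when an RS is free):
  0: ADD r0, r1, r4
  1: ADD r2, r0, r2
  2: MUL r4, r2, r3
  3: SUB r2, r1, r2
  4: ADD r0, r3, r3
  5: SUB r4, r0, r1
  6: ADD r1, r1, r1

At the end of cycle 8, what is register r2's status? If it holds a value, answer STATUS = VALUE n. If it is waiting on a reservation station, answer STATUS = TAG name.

STATUS = VALUE -9

  c1: issue ADD r0<-Add1  regs: r0:Add1,r1:6,r2:7,r3:1,r4:2
  c2: issue ADD r2<-Add2  regs: r0:Add1,r1:6,r2:Add2,r3:1,r4:2
  c3: CDB Add1=8; issue MUL r4<-Mul1  regs: r0:8,r1:6,r2:Add2,r3:1,r4:Mul1
  c4: issue SUB r2<-Add1  regs: r0:8,r1:6,r2:Add1,r3:1,r4:Mul1
  c5: CDB Add2=15; issue ADD r0<-Add2  regs: r0:Add2,r1:6,r2:Add1,r3:1,r4:Mul1
  c6: stall  regs: r0:Add2,r1:6,r2:Add1,r3:1,r4:Mul1
  c7: CDB Add1=-9; issue SUB r4<-Add1  regs: r0:Add2,r1:6,r2:-9,r3:1,r4:Add1
  c8: CDB Add2=2; issue ADD r1<-Add2  regs: r0:2,r1:Add2,r2:-9,r3:1,r4:Add1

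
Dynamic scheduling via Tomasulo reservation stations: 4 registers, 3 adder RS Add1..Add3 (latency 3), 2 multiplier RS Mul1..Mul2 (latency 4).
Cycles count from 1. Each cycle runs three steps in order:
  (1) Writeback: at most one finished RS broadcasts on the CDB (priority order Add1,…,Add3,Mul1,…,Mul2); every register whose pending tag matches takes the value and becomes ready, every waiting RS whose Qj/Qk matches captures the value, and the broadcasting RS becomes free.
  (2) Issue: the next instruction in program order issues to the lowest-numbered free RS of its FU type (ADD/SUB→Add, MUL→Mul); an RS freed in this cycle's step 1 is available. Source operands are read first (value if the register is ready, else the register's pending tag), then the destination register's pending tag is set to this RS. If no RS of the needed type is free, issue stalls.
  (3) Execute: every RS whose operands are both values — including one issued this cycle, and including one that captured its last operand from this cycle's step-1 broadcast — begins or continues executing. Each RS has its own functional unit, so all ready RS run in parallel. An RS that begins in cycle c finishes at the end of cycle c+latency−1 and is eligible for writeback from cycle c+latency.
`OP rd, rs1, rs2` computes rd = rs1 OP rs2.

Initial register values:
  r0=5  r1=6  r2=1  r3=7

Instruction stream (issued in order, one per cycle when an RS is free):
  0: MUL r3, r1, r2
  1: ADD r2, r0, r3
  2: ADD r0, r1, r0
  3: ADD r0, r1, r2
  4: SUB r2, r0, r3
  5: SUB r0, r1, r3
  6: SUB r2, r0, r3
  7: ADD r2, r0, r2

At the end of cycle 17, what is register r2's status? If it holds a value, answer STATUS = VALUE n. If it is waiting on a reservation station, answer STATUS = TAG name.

  c1: issue MUL r3<-Mul1  regs: r0:5,r1:6,r2:1,r3:Mul1
  c2: issue ADD r2<-Add1  regs: r0:5,r1:6,r2:Add1,r3:Mul1
  c3: issue ADD r0<-Add2  regs: r0:Add2,r1:6,r2:Add1,r3:Mul1
  c4: issue ADD r0<-Add3  regs: r0:Add3,r1:6,r2:Add1,r3:Mul1
  c5: CDB Mul1=6; stall  regs: r0:Add3,r1:6,r2:Add1,r3:6
  c6: CDB Add2=11; issue SUB r2<-Add2  regs: r0:Add3,r1:6,r2:Add2,r3:6
  c7: stall  regs: r0:Add3,r1:6,r2:Add2,r3:6
  c8: CDB Add1=11; issue SUB r0<-Add1  regs: r0:Add1,r1:6,r2:Add2,r3:6
  c9: stall  regs: r0:Add1,r1:6,r2:Add2,r3:6
  c10: stall  regs: r0:Add1,r1:6,r2:Add2,r3:6
  c11: CDB Add1=0; issue SUB r2<-Add1  regs: r0:0,r1:6,r2:Add1,r3:6
  c12: CDB Add3=17; issue ADD r2<-Add3  regs: r0:0,r1:6,r2:Add3,r3:6
  c13: -  regs: r0:0,r1:6,r2:Add3,r3:6
  c14: CDB Add1=-6  regs: r0:0,r1:6,r2:Add3,r3:6
  c15: CDB Add2=11  regs: r0:0,r1:6,r2:Add3,r3:6
  c16: -  regs: r0:0,r1:6,r2:Add3,r3:6
  c17: CDB Add3=-6  regs: r0:0,r1:6,r2:-6,r3:6

STATUS = VALUE -6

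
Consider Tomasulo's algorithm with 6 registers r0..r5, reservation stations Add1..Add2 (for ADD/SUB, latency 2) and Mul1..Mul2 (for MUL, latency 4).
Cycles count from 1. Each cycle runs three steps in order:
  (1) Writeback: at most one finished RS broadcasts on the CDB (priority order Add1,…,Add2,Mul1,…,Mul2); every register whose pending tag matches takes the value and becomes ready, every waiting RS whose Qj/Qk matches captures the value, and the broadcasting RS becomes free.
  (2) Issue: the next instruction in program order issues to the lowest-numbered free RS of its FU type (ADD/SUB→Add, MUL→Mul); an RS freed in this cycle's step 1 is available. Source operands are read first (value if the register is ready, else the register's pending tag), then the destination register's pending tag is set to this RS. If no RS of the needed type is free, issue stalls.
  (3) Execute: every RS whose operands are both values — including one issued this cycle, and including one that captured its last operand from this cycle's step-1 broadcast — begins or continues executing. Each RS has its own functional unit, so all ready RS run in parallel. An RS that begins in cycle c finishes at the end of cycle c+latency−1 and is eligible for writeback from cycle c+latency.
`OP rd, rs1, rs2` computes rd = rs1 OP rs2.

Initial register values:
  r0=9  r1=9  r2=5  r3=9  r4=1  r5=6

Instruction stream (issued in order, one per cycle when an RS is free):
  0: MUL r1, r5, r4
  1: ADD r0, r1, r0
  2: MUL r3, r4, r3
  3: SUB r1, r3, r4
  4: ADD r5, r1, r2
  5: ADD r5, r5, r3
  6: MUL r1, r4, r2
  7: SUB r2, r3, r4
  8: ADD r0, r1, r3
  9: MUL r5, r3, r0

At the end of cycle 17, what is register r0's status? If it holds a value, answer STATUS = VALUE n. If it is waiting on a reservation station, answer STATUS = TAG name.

c1: issue MUL r1<-Mul1 | r0:9,r1:Mul1,r2:5,r3:9,r4:1,r5:6
c2: issue ADD r0<-Add1 | r0:Add1,r1:Mul1,r2:5,r3:9,r4:1,r5:6
c3: issue MUL r3<-Mul2 | r0:Add1,r1:Mul1,r2:5,r3:Mul2,r4:1,r5:6
c4: issue SUB r1<-Add2 | r0:Add1,r1:Add2,r2:5,r3:Mul2,r4:1,r5:6
c5: CDB Mul1=6; stall | r0:Add1,r1:Add2,r2:5,r3:Mul2,r4:1,r5:6
c6: stall | r0:Add1,r1:Add2,r2:5,r3:Mul2,r4:1,r5:6
c7: CDB Add1=15; issue ADD r5<-Add1 | r0:15,r1:Add2,r2:5,r3:Mul2,r4:1,r5:Add1
c8: CDB Mul2=9; stall | r0:15,r1:Add2,r2:5,r3:9,r4:1,r5:Add1
c9: stall | r0:15,r1:Add2,r2:5,r3:9,r4:1,r5:Add1
c10: CDB Add2=8; issue ADD r5<-Add2 | r0:15,r1:8,r2:5,r3:9,r4:1,r5:Add2
c11: issue MUL r1<-Mul1 | r0:15,r1:Mul1,r2:5,r3:9,r4:1,r5:Add2
c12: CDB Add1=13; issue SUB r2<-Add1 | r0:15,r1:Mul1,r2:Add1,r3:9,r4:1,r5:Add2
c13: stall | r0:15,r1:Mul1,r2:Add1,r3:9,r4:1,r5:Add2
c14: CDB Add1=8; issue ADD r0<-Add1 | r0:Add1,r1:Mul1,r2:8,r3:9,r4:1,r5:Add2
c15: CDB Add2=22; issue MUL r5<-Mul2 | r0:Add1,r1:Mul1,r2:8,r3:9,r4:1,r5:Mul2
c16: CDB Mul1=5 | r0:Add1,r1:5,r2:8,r3:9,r4:1,r5:Mul2
c17: - | r0:Add1,r1:5,r2:8,r3:9,r4:1,r5:Mul2

STATUS = TAG Add1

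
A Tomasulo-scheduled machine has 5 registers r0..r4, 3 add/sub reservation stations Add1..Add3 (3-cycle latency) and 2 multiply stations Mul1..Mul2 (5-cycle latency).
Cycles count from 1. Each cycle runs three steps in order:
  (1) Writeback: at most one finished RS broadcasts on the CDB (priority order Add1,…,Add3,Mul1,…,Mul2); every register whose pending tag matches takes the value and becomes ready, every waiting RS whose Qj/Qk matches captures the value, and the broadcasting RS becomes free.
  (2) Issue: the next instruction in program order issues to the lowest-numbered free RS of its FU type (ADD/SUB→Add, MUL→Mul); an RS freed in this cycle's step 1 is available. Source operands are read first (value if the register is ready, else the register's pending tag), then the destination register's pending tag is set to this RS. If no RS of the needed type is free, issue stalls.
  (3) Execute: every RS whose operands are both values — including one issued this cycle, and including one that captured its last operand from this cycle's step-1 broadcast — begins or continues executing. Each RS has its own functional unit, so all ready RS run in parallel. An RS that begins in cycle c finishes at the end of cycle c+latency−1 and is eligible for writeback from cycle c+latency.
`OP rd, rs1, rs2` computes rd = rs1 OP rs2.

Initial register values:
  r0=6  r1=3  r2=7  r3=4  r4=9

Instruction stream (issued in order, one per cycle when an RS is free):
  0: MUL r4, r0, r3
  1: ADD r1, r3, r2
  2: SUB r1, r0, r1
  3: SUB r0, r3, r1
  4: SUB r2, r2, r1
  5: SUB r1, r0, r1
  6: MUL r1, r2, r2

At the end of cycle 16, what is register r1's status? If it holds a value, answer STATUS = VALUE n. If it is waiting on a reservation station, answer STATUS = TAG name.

STATUS = VALUE 144

  c1: issue MUL r4<-Mul1  regs: r0:6,r1:3,r2:7,r3:4,r4:Mul1
  c2: issue ADD r1<-Add1  regs: r0:6,r1:Add1,r2:7,r3:4,r4:Mul1
  c3: issue SUB r1<-Add2  regs: r0:6,r1:Add2,r2:7,r3:4,r4:Mul1
  c4: issue SUB r0<-Add3  regs: r0:Add3,r1:Add2,r2:7,r3:4,r4:Mul1
  c5: CDB Add1=11; issue SUB r2<-Add1  regs: r0:Add3,r1:Add2,r2:Add1,r3:4,r4:Mul1
  c6: CDB Mul1=24; stall  regs: r0:Add3,r1:Add2,r2:Add1,r3:4,r4:24
  c7: stall  regs: r0:Add3,r1:Add2,r2:Add1,r3:4,r4:24
  c8: CDB Add2=-5; issue SUB r1<-Add2  regs: r0:Add3,r1:Add2,r2:Add1,r3:4,r4:24
  c9: issue MUL r1<-Mul1  regs: r0:Add3,r1:Mul1,r2:Add1,r3:4,r4:24
  c10: -  regs: r0:Add3,r1:Mul1,r2:Add1,r3:4,r4:24
  c11: CDB Add1=12  regs: r0:Add3,r1:Mul1,r2:12,r3:4,r4:24
  c12: CDB Add3=9  regs: r0:9,r1:Mul1,r2:12,r3:4,r4:24
  c13: -  regs: r0:9,r1:Mul1,r2:12,r3:4,r4:24
  c14: -  regs: r0:9,r1:Mul1,r2:12,r3:4,r4:24
  c15: CDB Add2=14  regs: r0:9,r1:Mul1,r2:12,r3:4,r4:24
  c16: CDB Mul1=144  regs: r0:9,r1:144,r2:12,r3:4,r4:24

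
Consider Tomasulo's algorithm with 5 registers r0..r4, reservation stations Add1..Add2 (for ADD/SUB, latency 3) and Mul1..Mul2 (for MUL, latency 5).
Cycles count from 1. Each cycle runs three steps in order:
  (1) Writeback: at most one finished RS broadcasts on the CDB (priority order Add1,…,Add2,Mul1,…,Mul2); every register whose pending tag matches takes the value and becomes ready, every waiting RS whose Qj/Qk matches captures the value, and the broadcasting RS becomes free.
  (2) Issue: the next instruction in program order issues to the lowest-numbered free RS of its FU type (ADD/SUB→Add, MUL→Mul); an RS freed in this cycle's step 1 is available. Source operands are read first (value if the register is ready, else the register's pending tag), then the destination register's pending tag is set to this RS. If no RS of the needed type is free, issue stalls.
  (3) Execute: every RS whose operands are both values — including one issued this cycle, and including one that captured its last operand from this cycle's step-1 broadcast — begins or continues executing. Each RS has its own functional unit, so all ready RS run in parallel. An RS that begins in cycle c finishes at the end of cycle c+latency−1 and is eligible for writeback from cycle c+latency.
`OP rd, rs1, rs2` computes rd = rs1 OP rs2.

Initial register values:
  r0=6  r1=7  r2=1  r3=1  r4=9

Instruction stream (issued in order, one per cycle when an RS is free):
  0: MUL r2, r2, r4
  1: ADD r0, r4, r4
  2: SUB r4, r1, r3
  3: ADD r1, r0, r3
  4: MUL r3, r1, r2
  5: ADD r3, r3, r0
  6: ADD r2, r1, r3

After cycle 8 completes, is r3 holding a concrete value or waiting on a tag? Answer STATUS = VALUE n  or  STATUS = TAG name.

  c1: issue MUL r2<-Mul1  regs: r0:6,r1:7,r2:Mul1,r3:1,r4:9
  c2: issue ADD r0<-Add1  regs: r0:Add1,r1:7,r2:Mul1,r3:1,r4:9
  c3: issue SUB r4<-Add2  regs: r0:Add1,r1:7,r2:Mul1,r3:1,r4:Add2
  c4: stall  regs: r0:Add1,r1:7,r2:Mul1,r3:1,r4:Add2
  c5: CDB Add1=18; issue ADD r1<-Add1  regs: r0:18,r1:Add1,r2:Mul1,r3:1,r4:Add2
  c6: CDB Add2=6; issue MUL r3<-Mul2  regs: r0:18,r1:Add1,r2:Mul1,r3:Mul2,r4:6
  c7: CDB Mul1=9; issue ADD r3<-Add2  regs: r0:18,r1:Add1,r2:9,r3:Add2,r4:6
  c8: CDB Add1=19; issue ADD r2<-Add1  regs: r0:18,r1:19,r2:Add1,r3:Add2,r4:6

STATUS = TAG Add2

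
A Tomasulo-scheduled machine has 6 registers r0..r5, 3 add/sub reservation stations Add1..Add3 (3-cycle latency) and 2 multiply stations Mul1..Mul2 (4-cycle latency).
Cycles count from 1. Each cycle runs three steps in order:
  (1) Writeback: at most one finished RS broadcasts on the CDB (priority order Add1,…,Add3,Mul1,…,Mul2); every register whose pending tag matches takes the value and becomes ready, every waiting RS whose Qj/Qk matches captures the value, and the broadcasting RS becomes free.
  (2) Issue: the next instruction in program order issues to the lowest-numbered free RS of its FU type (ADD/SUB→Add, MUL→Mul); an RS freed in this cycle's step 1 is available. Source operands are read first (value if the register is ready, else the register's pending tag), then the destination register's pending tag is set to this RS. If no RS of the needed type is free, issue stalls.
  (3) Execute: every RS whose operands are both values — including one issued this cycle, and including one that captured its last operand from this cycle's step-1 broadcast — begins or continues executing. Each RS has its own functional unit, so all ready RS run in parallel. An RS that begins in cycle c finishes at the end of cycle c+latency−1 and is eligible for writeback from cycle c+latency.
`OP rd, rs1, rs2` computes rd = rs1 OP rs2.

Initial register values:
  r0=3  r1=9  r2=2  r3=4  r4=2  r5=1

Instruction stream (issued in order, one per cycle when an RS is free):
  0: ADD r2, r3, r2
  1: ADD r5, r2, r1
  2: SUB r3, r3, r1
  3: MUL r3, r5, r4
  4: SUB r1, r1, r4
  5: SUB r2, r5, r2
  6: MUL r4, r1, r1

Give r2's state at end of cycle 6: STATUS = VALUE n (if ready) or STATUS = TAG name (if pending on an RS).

STATUS = TAG Add3

c1: issue ADD r2<-Add1 | r0:3,r1:9,r2:Add1,r3:4,r4:2,r5:1
c2: issue ADD r5<-Add2 | r0:3,r1:9,r2:Add1,r3:4,r4:2,r5:Add2
c3: issue SUB r3<-Add3 | r0:3,r1:9,r2:Add1,r3:Add3,r4:2,r5:Add2
c4: CDB Add1=6; issue MUL r3<-Mul1 | r0:3,r1:9,r2:6,r3:Mul1,r4:2,r5:Add2
c5: issue SUB r1<-Add1 | r0:3,r1:Add1,r2:6,r3:Mul1,r4:2,r5:Add2
c6: CDB Add3=-5; issue SUB r2<-Add3 | r0:3,r1:Add1,r2:Add3,r3:Mul1,r4:2,r5:Add2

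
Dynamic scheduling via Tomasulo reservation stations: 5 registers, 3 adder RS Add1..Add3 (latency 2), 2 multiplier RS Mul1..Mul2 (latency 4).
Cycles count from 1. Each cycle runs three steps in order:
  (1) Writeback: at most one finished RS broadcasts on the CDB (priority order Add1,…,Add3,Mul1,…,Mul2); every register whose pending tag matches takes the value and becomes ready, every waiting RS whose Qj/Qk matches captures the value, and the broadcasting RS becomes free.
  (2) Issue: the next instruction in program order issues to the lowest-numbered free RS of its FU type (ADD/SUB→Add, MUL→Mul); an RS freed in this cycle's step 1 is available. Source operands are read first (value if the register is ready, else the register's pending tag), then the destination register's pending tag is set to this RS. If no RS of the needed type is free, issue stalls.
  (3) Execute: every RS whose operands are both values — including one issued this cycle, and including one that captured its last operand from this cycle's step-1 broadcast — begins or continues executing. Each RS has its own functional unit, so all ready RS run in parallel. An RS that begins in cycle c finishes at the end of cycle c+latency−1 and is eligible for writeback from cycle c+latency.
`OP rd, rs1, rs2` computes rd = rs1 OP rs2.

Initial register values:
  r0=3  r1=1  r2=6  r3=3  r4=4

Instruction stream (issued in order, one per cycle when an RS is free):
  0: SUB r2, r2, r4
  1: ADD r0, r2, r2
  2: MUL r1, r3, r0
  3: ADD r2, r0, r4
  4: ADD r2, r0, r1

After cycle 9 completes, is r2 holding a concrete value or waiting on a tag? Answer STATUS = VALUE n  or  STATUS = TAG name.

STATUS = TAG Add2

c1: issue SUB r2<-Add1 | r0:3,r1:1,r2:Add1,r3:3,r4:4
c2: issue ADD r0<-Add2 | r0:Add2,r1:1,r2:Add1,r3:3,r4:4
c3: CDB Add1=2; issue MUL r1<-Mul1 | r0:Add2,r1:Mul1,r2:2,r3:3,r4:4
c4: issue ADD r2<-Add1 | r0:Add2,r1:Mul1,r2:Add1,r3:3,r4:4
c5: CDB Add2=4; issue ADD r2<-Add2 | r0:4,r1:Mul1,r2:Add2,r3:3,r4:4
c6: - | r0:4,r1:Mul1,r2:Add2,r3:3,r4:4
c7: CDB Add1=8 | r0:4,r1:Mul1,r2:Add2,r3:3,r4:4
c8: - | r0:4,r1:Mul1,r2:Add2,r3:3,r4:4
c9: CDB Mul1=12 | r0:4,r1:12,r2:Add2,r3:3,r4:4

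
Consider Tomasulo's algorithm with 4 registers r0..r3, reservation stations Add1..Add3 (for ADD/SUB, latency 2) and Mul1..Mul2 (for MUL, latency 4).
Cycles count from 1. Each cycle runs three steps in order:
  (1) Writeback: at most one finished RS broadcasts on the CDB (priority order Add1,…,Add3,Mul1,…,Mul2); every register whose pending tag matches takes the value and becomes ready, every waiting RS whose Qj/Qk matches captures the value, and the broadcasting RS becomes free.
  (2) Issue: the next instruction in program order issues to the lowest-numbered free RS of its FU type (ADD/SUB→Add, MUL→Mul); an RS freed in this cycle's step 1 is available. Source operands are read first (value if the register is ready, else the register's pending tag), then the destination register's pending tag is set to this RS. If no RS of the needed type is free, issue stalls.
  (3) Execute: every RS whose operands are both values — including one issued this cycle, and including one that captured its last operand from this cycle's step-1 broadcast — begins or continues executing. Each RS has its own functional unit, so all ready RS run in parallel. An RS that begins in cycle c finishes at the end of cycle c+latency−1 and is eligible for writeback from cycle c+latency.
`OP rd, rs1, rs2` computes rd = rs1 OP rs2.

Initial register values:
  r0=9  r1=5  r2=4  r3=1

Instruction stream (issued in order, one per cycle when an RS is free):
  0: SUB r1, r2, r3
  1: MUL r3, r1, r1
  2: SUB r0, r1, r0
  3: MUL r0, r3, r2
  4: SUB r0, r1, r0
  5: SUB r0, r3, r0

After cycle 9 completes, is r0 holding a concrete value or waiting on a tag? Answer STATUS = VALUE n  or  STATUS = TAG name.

STATUS = TAG Add2

cycle 1: issue SUB r1<-Add1 // r0:9,r1:Add1,r2:4,r3:1
cycle 2: issue MUL r3<-Mul1 // r0:9,r1:Add1,r2:4,r3:Mul1
cycle 3: CDB Add1=3; issue SUB r0<-Add1 // r0:Add1,r1:3,r2:4,r3:Mul1
cycle 4: issue MUL r0<-Mul2 // r0:Mul2,r1:3,r2:4,r3:Mul1
cycle 5: CDB Add1=-6; issue SUB r0<-Add1 // r0:Add1,r1:3,r2:4,r3:Mul1
cycle 6: issue SUB r0<-Add2 // r0:Add2,r1:3,r2:4,r3:Mul1
cycle 7: CDB Mul1=9 // r0:Add2,r1:3,r2:4,r3:9
cycle 8: - // r0:Add2,r1:3,r2:4,r3:9
cycle 9: - // r0:Add2,r1:3,r2:4,r3:9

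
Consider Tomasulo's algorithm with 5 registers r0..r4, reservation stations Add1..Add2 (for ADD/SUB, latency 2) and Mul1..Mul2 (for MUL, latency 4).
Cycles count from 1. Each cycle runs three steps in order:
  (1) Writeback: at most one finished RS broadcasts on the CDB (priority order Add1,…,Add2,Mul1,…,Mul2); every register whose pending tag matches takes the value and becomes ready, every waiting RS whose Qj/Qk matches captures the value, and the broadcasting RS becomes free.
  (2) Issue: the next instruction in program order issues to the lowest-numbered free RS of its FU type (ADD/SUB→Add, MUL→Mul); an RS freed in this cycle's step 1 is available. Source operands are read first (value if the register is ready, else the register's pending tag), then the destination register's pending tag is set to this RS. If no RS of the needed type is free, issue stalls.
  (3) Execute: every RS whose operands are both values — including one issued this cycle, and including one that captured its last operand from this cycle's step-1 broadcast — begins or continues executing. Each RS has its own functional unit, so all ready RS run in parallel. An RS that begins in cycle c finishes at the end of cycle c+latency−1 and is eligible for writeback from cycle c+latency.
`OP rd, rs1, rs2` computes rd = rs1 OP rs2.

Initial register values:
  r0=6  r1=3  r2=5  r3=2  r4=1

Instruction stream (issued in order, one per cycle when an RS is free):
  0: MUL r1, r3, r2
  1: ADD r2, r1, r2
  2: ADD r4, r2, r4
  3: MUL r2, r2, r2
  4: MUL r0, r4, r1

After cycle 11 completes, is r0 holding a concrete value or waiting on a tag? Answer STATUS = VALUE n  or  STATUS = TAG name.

cycle 1: issue MUL r1<-Mul1 // r0:6,r1:Mul1,r2:5,r3:2,r4:1
cycle 2: issue ADD r2<-Add1 // r0:6,r1:Mul1,r2:Add1,r3:2,r4:1
cycle 3: issue ADD r4<-Add2 // r0:6,r1:Mul1,r2:Add1,r3:2,r4:Add2
cycle 4: issue MUL r2<-Mul2 // r0:6,r1:Mul1,r2:Mul2,r3:2,r4:Add2
cycle 5: CDB Mul1=10; issue MUL r0<-Mul1 // r0:Mul1,r1:10,r2:Mul2,r3:2,r4:Add2
cycle 6: - // r0:Mul1,r1:10,r2:Mul2,r3:2,r4:Add2
cycle 7: CDB Add1=15 // r0:Mul1,r1:10,r2:Mul2,r3:2,r4:Add2
cycle 8: - // r0:Mul1,r1:10,r2:Mul2,r3:2,r4:Add2
cycle 9: CDB Add2=16 // r0:Mul1,r1:10,r2:Mul2,r3:2,r4:16
cycle 10: - // r0:Mul1,r1:10,r2:Mul2,r3:2,r4:16
cycle 11: CDB Mul2=225 // r0:Mul1,r1:10,r2:225,r3:2,r4:16

STATUS = TAG Mul1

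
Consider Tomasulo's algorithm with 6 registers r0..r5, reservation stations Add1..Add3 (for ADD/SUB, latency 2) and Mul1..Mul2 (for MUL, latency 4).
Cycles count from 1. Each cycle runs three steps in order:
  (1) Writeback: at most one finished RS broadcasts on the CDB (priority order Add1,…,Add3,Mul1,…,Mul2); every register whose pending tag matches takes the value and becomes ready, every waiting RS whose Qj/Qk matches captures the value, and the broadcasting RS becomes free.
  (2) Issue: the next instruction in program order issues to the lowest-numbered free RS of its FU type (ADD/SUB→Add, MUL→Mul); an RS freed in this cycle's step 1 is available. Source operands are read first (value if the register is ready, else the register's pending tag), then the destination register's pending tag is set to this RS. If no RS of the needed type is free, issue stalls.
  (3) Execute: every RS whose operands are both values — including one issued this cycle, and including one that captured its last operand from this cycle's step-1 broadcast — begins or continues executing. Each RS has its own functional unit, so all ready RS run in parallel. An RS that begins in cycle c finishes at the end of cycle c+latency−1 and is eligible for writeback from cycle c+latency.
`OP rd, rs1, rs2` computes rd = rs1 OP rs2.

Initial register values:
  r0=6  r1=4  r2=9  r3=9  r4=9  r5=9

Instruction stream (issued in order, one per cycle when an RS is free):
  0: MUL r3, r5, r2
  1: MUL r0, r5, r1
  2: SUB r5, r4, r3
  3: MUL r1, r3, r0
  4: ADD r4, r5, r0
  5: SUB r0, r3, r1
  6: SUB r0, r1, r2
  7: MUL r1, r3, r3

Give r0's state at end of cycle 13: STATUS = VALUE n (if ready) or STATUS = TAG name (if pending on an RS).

c1: issue MUL r3<-Mul1 | r0:6,r1:4,r2:9,r3:Mul1,r4:9,r5:9
c2: issue MUL r0<-Mul2 | r0:Mul2,r1:4,r2:9,r3:Mul1,r4:9,r5:9
c3: issue SUB r5<-Add1 | r0:Mul2,r1:4,r2:9,r3:Mul1,r4:9,r5:Add1
c4: stall | r0:Mul2,r1:4,r2:9,r3:Mul1,r4:9,r5:Add1
c5: CDB Mul1=81; issue MUL r1<-Mul1 | r0:Mul2,r1:Mul1,r2:9,r3:81,r4:9,r5:Add1
c6: CDB Mul2=36; issue ADD r4<-Add2 | r0:36,r1:Mul1,r2:9,r3:81,r4:Add2,r5:Add1
c7: CDB Add1=-72; issue SUB r0<-Add1 | r0:Add1,r1:Mul1,r2:9,r3:81,r4:Add2,r5:-72
c8: issue SUB r0<-Add3 | r0:Add3,r1:Mul1,r2:9,r3:81,r4:Add2,r5:-72
c9: CDB Add2=-36; issue MUL r1<-Mul2 | r0:Add3,r1:Mul2,r2:9,r3:81,r4:-36,r5:-72
c10: CDB Mul1=2916 | r0:Add3,r1:Mul2,r2:9,r3:81,r4:-36,r5:-72
c11: - | r0:Add3,r1:Mul2,r2:9,r3:81,r4:-36,r5:-72
c12: CDB Add1=-2835 | r0:Add3,r1:Mul2,r2:9,r3:81,r4:-36,r5:-72
c13: CDB Add3=2907 | r0:2907,r1:Mul2,r2:9,r3:81,r4:-36,r5:-72

STATUS = VALUE 2907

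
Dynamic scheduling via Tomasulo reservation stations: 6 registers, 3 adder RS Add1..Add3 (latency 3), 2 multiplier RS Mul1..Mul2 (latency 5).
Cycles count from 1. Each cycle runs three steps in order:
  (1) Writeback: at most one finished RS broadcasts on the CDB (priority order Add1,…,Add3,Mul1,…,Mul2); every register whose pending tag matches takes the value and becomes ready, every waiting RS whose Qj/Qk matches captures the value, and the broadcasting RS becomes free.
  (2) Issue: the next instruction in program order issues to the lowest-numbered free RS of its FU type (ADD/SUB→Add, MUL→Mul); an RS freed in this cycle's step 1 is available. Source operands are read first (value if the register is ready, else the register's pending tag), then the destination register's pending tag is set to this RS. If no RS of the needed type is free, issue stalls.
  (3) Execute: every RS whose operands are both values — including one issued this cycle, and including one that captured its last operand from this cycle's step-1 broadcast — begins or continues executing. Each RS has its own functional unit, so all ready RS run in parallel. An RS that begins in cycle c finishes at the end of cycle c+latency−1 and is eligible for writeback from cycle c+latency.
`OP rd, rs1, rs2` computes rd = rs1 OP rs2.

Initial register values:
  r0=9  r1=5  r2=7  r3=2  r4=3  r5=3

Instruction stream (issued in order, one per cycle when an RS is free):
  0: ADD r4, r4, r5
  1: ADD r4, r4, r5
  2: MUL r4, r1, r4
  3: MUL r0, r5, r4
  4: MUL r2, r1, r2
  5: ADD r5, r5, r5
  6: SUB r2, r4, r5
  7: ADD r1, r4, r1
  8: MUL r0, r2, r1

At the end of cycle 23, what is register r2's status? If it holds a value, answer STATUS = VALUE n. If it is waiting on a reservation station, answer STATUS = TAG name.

c1: issue ADD r4<-Add1 | r0:9,r1:5,r2:7,r3:2,r4:Add1,r5:3
c2: issue ADD r4<-Add2 | r0:9,r1:5,r2:7,r3:2,r4:Add2,r5:3
c3: issue MUL r4<-Mul1 | r0:9,r1:5,r2:7,r3:2,r4:Mul1,r5:3
c4: CDB Add1=6; issue MUL r0<-Mul2 | r0:Mul2,r1:5,r2:7,r3:2,r4:Mul1,r5:3
c5: stall | r0:Mul2,r1:5,r2:7,r3:2,r4:Mul1,r5:3
c6: stall | r0:Mul2,r1:5,r2:7,r3:2,r4:Mul1,r5:3
c7: CDB Add2=9; stall | r0:Mul2,r1:5,r2:7,r3:2,r4:Mul1,r5:3
c8: stall | r0:Mul2,r1:5,r2:7,r3:2,r4:Mul1,r5:3
c9: stall | r0:Mul2,r1:5,r2:7,r3:2,r4:Mul1,r5:3
c10: stall | r0:Mul2,r1:5,r2:7,r3:2,r4:Mul1,r5:3
c11: stall | r0:Mul2,r1:5,r2:7,r3:2,r4:Mul1,r5:3
c12: CDB Mul1=45; issue MUL r2<-Mul1 | r0:Mul2,r1:5,r2:Mul1,r3:2,r4:45,r5:3
c13: issue ADD r5<-Add1 | r0:Mul2,r1:5,r2:Mul1,r3:2,r4:45,r5:Add1
c14: issue SUB r2<-Add2 | r0:Mul2,r1:5,r2:Add2,r3:2,r4:45,r5:Add1
c15: issue ADD r1<-Add3 | r0:Mul2,r1:Add3,r2:Add2,r3:2,r4:45,r5:Add1
c16: CDB Add1=6; stall | r0:Mul2,r1:Add3,r2:Add2,r3:2,r4:45,r5:6
c17: CDB Mul1=35; issue MUL r0<-Mul1 | r0:Mul1,r1:Add3,r2:Add2,r3:2,r4:45,r5:6
c18: CDB Add3=50 | r0:Mul1,r1:50,r2:Add2,r3:2,r4:45,r5:6
c19: CDB Add2=39 | r0:Mul1,r1:50,r2:39,r3:2,r4:45,r5:6
c20: CDB Mul2=135 | r0:Mul1,r1:50,r2:39,r3:2,r4:45,r5:6
c21: - | r0:Mul1,r1:50,r2:39,r3:2,r4:45,r5:6
c22: - | r0:Mul1,r1:50,r2:39,r3:2,r4:45,r5:6
c23: - | r0:Mul1,r1:50,r2:39,r3:2,r4:45,r5:6

STATUS = VALUE 39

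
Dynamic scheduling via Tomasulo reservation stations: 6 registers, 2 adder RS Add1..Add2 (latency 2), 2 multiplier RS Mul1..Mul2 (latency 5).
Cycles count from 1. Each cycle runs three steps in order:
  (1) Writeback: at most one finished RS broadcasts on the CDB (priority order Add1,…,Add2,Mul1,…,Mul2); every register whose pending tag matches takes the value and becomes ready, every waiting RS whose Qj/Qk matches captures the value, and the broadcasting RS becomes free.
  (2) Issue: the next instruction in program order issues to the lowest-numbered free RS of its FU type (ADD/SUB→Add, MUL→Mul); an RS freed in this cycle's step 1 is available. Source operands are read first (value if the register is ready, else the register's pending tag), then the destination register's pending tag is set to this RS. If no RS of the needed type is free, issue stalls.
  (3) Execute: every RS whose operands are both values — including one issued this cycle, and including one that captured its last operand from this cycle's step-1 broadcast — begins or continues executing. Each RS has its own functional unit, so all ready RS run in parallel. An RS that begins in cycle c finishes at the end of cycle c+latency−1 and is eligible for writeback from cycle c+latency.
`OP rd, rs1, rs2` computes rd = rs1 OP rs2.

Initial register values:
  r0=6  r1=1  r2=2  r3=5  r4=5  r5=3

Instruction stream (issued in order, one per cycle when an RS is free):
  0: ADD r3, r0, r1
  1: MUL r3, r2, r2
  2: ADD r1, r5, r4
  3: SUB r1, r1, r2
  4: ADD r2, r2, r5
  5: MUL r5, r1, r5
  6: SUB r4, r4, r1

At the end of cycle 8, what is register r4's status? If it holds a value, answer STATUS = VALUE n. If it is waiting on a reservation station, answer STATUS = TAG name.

STATUS = TAG Add1

cycle 1: issue ADD r3<-Add1 // r0:6,r1:1,r2:2,r3:Add1,r4:5,r5:3
cycle 2: issue MUL r3<-Mul1 // r0:6,r1:1,r2:2,r3:Mul1,r4:5,r5:3
cycle 3: CDB Add1=7; issue ADD r1<-Add1 // r0:6,r1:Add1,r2:2,r3:Mul1,r4:5,r5:3
cycle 4: issue SUB r1<-Add2 // r0:6,r1:Add2,r2:2,r3:Mul1,r4:5,r5:3
cycle 5: CDB Add1=8; issue ADD r2<-Add1 // r0:6,r1:Add2,r2:Add1,r3:Mul1,r4:5,r5:3
cycle 6: issue MUL r5<-Mul2 // r0:6,r1:Add2,r2:Add1,r3:Mul1,r4:5,r5:Mul2
cycle 7: CDB Add1=5; issue SUB r4<-Add1 // r0:6,r1:Add2,r2:5,r3:Mul1,r4:Add1,r5:Mul2
cycle 8: CDB Add2=6 // r0:6,r1:6,r2:5,r3:Mul1,r4:Add1,r5:Mul2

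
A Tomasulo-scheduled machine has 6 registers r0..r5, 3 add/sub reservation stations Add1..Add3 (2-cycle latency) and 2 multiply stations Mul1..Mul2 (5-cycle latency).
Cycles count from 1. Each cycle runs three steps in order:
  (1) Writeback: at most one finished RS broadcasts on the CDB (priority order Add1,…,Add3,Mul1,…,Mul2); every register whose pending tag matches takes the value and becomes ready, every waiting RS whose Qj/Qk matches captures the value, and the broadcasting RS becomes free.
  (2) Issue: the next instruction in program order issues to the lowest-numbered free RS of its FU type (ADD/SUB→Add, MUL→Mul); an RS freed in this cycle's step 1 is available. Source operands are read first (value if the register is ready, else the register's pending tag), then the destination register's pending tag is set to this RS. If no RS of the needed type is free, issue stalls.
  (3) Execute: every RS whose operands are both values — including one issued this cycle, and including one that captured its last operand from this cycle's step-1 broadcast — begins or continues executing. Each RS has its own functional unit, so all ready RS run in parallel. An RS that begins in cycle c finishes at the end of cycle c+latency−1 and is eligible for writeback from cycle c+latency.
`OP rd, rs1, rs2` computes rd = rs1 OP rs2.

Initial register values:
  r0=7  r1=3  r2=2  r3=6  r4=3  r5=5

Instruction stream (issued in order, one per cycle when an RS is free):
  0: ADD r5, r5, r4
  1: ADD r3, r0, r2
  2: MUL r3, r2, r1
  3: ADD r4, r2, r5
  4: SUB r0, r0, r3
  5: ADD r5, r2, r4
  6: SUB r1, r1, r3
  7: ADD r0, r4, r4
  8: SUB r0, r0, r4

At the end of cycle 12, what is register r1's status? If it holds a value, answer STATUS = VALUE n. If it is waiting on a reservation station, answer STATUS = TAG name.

  c1: issue ADD r5<-Add1  regs: r0:7,r1:3,r2:2,r3:6,r4:3,r5:Add1
  c2: issue ADD r3<-Add2  regs: r0:7,r1:3,r2:2,r3:Add2,r4:3,r5:Add1
  c3: CDB Add1=8; issue MUL r3<-Mul1  regs: r0:7,r1:3,r2:2,r3:Mul1,r4:3,r5:8
  c4: CDB Add2=9; issue ADD r4<-Add1  regs: r0:7,r1:3,r2:2,r3:Mul1,r4:Add1,r5:8
  c5: issue SUB r0<-Add2  regs: r0:Add2,r1:3,r2:2,r3:Mul1,r4:Add1,r5:8
  c6: CDB Add1=10; issue ADD r5<-Add1  regs: r0:Add2,r1:3,r2:2,r3:Mul1,r4:10,r5:Add1
  c7: issue SUB r1<-Add3  regs: r0:Add2,r1:Add3,r2:2,r3:Mul1,r4:10,r5:Add1
  c8: CDB Add1=12; issue ADD r0<-Add1  regs: r0:Add1,r1:Add3,r2:2,r3:Mul1,r4:10,r5:12
  c9: CDB Mul1=6; stall  regs: r0:Add1,r1:Add3,r2:2,r3:6,r4:10,r5:12
  c10: CDB Add1=20; issue SUB r0<-Add1  regs: r0:Add1,r1:Add3,r2:2,r3:6,r4:10,r5:12
  c11: CDB Add2=1  regs: r0:Add1,r1:Add3,r2:2,r3:6,r4:10,r5:12
  c12: CDB Add1=10  regs: r0:10,r1:Add3,r2:2,r3:6,r4:10,r5:12

STATUS = TAG Add3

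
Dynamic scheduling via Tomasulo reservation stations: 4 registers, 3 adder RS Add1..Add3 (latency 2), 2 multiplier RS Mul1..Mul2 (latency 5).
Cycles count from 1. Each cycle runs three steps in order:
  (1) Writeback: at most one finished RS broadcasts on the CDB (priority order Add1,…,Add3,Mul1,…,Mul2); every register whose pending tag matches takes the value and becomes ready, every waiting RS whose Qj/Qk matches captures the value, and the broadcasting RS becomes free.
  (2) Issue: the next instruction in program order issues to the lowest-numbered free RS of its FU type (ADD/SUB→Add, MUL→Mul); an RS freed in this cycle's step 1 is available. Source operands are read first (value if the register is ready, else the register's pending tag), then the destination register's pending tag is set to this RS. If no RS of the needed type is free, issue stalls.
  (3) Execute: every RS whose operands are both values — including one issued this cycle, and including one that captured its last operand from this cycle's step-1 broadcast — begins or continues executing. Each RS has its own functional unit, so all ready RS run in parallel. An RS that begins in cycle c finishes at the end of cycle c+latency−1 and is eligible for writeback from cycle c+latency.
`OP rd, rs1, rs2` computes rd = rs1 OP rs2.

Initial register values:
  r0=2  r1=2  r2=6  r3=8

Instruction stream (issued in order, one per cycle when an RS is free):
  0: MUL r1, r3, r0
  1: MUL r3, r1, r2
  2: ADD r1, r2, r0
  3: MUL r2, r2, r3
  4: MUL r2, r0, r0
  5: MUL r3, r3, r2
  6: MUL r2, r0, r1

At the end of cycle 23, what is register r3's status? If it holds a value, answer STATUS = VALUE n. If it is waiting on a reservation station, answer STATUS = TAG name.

cycle 1: issue MUL r1<-Mul1 // r0:2,r1:Mul1,r2:6,r3:8
cycle 2: issue MUL r3<-Mul2 // r0:2,r1:Mul1,r2:6,r3:Mul2
cycle 3: issue ADD r1<-Add1 // r0:2,r1:Add1,r2:6,r3:Mul2
cycle 4: stall // r0:2,r1:Add1,r2:6,r3:Mul2
cycle 5: CDB Add1=8; stall // r0:2,r1:8,r2:6,r3:Mul2
cycle 6: CDB Mul1=16; issue MUL r2<-Mul1 // r0:2,r1:8,r2:Mul1,r3:Mul2
cycle 7: stall // r0:2,r1:8,r2:Mul1,r3:Mul2
cycle 8: stall // r0:2,r1:8,r2:Mul1,r3:Mul2
cycle 9: stall // r0:2,r1:8,r2:Mul1,r3:Mul2
cycle 10: stall // r0:2,r1:8,r2:Mul1,r3:Mul2
cycle 11: CDB Mul2=96; issue MUL r2<-Mul2 // r0:2,r1:8,r2:Mul2,r3:96
cycle 12: stall // r0:2,r1:8,r2:Mul2,r3:96
cycle 13: stall // r0:2,r1:8,r2:Mul2,r3:96
cycle 14: stall // r0:2,r1:8,r2:Mul2,r3:96
cycle 15: stall // r0:2,r1:8,r2:Mul2,r3:96
cycle 16: CDB Mul1=576; issue MUL r3<-Mul1 // r0:2,r1:8,r2:Mul2,r3:Mul1
cycle 17: CDB Mul2=4; issue MUL r2<-Mul2 // r0:2,r1:8,r2:Mul2,r3:Mul1
cycle 18: - // r0:2,r1:8,r2:Mul2,r3:Mul1
cycle 19: - // r0:2,r1:8,r2:Mul2,r3:Mul1
cycle 20: - // r0:2,r1:8,r2:Mul2,r3:Mul1
cycle 21: - // r0:2,r1:8,r2:Mul2,r3:Mul1
cycle 22: CDB Mul1=384 // r0:2,r1:8,r2:Mul2,r3:384
cycle 23: CDB Mul2=16 // r0:2,r1:8,r2:16,r3:384

STATUS = VALUE 384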